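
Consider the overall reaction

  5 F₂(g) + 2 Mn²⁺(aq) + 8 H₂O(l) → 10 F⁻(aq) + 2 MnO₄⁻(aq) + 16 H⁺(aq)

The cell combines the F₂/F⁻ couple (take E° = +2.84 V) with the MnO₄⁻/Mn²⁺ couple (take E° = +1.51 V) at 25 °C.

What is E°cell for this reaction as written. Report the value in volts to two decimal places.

+1.33 V

The F₂/F⁻ couple has the higher reduction potential, so it is the cathode; MnO₄⁻/Mn²⁺ is oxidised at the anode.
E°cell = E°(cathode) − E°(anode) = (+2.84) − (+1.51) = +1.33 V.
Since E°cell > 0, the reaction is spontaneous under standard conditions.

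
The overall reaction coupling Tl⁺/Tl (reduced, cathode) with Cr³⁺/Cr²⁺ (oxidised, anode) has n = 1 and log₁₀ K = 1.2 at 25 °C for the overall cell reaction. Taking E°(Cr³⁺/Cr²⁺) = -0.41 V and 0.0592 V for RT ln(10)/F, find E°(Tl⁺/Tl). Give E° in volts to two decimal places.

E°cell = (0.0592/n)·log K = (0.0592/1)(1.2) = +0.071 V.
Since Tl⁺/Tl is the cathode and Cr³⁺/Cr²⁺ the anode, E°cell = E°(Tl⁺/Tl) − E°(Cr³⁺/Cr²⁺).
So E°(Tl⁺/Tl) = E°cell + E°(Cr³⁺/Cr²⁺) = +0.071 + (-0.41) = -0.34 V.

-0.34 V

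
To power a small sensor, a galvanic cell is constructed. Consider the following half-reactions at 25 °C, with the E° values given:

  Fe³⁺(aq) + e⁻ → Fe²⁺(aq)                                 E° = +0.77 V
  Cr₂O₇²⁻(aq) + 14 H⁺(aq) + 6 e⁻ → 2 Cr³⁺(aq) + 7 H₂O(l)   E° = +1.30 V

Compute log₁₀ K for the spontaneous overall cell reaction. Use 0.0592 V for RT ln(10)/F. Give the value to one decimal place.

Cathode: Cr₂O₇²⁻/Cr³⁺; anode: Fe³⁺/Fe²⁺. E°cell = +0.53 V, n = 6.
log K = nE°cell / 0.0592 = (6)(+0.53) / 0.0592 = 53.7.

53.7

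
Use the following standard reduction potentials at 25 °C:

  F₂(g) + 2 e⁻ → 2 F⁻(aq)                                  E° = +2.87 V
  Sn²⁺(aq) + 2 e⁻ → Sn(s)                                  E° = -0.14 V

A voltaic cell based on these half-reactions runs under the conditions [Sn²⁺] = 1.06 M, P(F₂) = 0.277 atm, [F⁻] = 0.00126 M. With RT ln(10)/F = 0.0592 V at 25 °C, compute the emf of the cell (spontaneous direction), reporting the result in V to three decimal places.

+3.164 V

F₂/F⁻ is the cathode (higher E°), Sn²⁺/Sn the anode: E°cell = +2.87 − (-0.14) = +3.01 V, n = 2.
Overall: F₂(g) + Sn(s) → 2 F⁻(aq) + Sn²⁺(aq)
Q = [F⁻]^2·[Sn²⁺] / (P(F₂)); log Q = -5.216.
E = E° − (0.0592/n) log Q = +3.01 − (0.0592/2)(-5.216) = +3.164 V.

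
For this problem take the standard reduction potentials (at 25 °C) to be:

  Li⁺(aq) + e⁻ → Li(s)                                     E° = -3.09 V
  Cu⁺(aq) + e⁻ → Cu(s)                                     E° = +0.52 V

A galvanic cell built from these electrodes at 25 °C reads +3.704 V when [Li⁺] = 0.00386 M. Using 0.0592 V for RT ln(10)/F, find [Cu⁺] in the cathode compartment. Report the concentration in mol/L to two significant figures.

Cu⁺/Cu is the cathode, Li⁺/Li the anode: E°cell = +3.61 V, n = 1.
Overall reaction: Cu⁺(aq) + Li(s) → Cu(s) + Li⁺(aq); Q = [Li⁺]^1/[Cu⁺]^1.
From E = E° − (0.0592/n) log Q: log Q = (E° − E)·n/0.0592 = (+3.61 − (+3.704))·1/0.0592 = -1.5878.
So 1·log[Cu⁺] = 1·log(0.00386) − log Q = -2.4134 − (-1.5878) = -0.8256; [Cu⁺] = 10^(-0.8256) ≈ 0.15 M.

0.15 M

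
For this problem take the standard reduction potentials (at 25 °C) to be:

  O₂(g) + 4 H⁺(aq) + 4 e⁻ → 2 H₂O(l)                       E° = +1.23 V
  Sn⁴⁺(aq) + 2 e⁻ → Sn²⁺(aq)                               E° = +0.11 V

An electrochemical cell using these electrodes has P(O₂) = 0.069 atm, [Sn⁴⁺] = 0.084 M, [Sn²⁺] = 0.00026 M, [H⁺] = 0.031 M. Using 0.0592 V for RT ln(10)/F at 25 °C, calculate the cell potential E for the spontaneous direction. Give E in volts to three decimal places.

+0.939 V

O₂/H₂O is the cathode (higher E°), Sn⁴⁺/Sn²⁺ the anode: E°cell = +1.23 − (+0.11) = +1.12 V, n = 4.
Overall: O₂(g) + 4 H⁺(aq) + 2 Sn²⁺(aq) → 2 H₂O(l) + 2 Sn⁴⁺(aq)
Q = [Sn⁴⁺]^2 / (P(O₂)·[H⁺]^4·[Sn²⁺]^2); log Q = 12.214.
E = E° − (0.0592/n) log Q = +1.12 − (0.0592/4)(12.214) = +0.939 V.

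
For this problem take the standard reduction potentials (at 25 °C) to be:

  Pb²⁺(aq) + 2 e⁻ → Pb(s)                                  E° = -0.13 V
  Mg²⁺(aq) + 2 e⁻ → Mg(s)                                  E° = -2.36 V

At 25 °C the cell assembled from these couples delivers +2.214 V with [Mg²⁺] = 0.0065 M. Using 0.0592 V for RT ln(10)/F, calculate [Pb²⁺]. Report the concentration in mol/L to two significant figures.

0.0019 M

Pb²⁺/Pb is the cathode, Mg²⁺/Mg the anode: E°cell = +2.23 V, n = 2.
Overall reaction: Pb²⁺(aq) + Mg(s) → Pb(s) + Mg²⁺(aq); Q = [Mg²⁺]^1/[Pb²⁺]^1.
From E = E° − (0.0592/n) log Q: log Q = (E° − E)·n/0.0592 = (+2.23 − (+2.214))·2/0.0592 = 0.5405.
So 1·log[Pb²⁺] = 1·log(0.0065) − log Q = -2.1871 − (0.5405) = -2.7276; [Pb²⁺] = 10^(-2.7276) ≈ 0.0019 M.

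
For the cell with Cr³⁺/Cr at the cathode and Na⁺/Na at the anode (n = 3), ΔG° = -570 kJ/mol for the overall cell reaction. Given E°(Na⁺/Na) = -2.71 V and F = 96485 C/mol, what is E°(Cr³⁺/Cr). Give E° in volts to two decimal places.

E°cell = −ΔG°/(nF) = −(-570×10³)/((3)(96485)) = +1.969 V.
Since Cr³⁺/Cr is the cathode and Na⁺/Na the anode, E°cell = E°(Cr³⁺/Cr) − E°(Na⁺/Na).
So E°(Cr³⁺/Cr) = E°cell + E°(Na⁺/Na) = +1.969 + (-2.71) = -0.74 V.

-0.74 V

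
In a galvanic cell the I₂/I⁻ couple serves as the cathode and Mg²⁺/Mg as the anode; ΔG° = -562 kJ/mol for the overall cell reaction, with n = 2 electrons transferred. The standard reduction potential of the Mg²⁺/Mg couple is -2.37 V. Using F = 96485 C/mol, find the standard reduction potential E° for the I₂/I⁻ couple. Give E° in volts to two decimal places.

+0.54 V

E°cell = −ΔG°/(nF) = −(-562×10³)/((2)(96485)) = +2.912 V.
Since I₂/I⁻ is the cathode and Mg²⁺/Mg the anode, E°cell = E°(I₂/I⁻) − E°(Mg²⁺/Mg).
So E°(I₂/I⁻) = E°cell + E°(Mg²⁺/Mg) = +2.912 + (-2.37) = +0.54 V.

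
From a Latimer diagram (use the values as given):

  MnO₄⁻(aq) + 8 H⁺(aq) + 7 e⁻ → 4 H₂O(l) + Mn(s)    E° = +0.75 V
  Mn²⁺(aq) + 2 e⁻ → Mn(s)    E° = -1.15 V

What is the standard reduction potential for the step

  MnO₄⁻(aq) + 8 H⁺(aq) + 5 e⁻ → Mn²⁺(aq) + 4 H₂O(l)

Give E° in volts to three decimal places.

Sequential free energies add, so n₃E°₃ = n₁E°₁ + n₂E°₂.
With n₃ = 7, and the known step contributing 2×(-1.15) V, the unknown satisfies 5·E° = 7×(+0.75) − 2×(-1.15) = +7.550.
E° = +7.550 / 5 = +1.510 V.

+1.510 V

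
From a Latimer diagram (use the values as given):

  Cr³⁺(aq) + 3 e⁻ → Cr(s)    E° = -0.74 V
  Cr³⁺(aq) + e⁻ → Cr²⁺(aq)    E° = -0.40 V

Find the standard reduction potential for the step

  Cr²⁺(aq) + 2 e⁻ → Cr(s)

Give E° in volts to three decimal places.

Sequential free energies add, so n₃E°₃ = n₁E°₁ + n₂E°₂.
With n₃ = 3, and the known step contributing 1×(-0.40) V, the unknown satisfies 2·E° = 3×(-0.74) − 1×(-0.40) = -1.820.
E° = -1.820 / 2 = -0.910 V.

-0.910 V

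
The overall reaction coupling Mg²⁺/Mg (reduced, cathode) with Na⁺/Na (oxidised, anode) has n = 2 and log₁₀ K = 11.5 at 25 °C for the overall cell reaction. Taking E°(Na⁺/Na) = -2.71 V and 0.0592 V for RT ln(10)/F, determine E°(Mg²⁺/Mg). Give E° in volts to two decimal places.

E°cell = (0.0592/n)·log K = (0.0592/2)(11.5) = +0.340 V.
Since Mg²⁺/Mg is the cathode and Na⁺/Na the anode, E°cell = E°(Mg²⁺/Mg) − E°(Na⁺/Na).
So E°(Mg²⁺/Mg) = E°cell + E°(Na⁺/Na) = +0.340 + (-2.71) = -2.37 V.

-2.37 V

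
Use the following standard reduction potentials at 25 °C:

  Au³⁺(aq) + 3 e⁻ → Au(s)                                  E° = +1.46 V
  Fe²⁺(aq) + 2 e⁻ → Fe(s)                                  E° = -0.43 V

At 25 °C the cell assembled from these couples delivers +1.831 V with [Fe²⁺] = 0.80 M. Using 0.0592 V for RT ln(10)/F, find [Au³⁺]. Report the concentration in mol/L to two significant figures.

0.00073 M

Au³⁺/Au is the cathode, Fe²⁺/Fe the anode: E°cell = +1.89 V, n = 6.
Overall reaction: 2 Au³⁺(aq) + 3 Fe(s) → 2 Au(s) + 3 Fe²⁺(aq); Q = [Fe²⁺]^3/[Au³⁺]^2.
From E = E° − (0.0592/n) log Q: log Q = (E° − E)·n/0.0592 = (+1.89 − (+1.831))·6/0.0592 = 5.9797.
So 2·log[Au³⁺] = 3·log(0.8) − log Q = -0.2907 − (5.9797) = -6.2704; log[Au³⁺] = -6.2704 / 2 = -3.1352; [Au³⁺] = 10^(-3.1352) ≈ 0.00073 M.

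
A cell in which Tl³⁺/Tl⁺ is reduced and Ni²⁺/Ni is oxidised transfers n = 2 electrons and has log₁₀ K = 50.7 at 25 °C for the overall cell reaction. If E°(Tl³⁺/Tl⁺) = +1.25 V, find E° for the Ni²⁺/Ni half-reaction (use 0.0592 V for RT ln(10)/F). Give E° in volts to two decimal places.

-0.25 V

E°cell = (0.0592/n)·log K = (0.0592/2)(50.7) = +1.501 V.
Since Tl³⁺/Tl⁺ is the cathode and Ni²⁺/Ni the anode, E°cell = E°(Tl³⁺/Tl⁺) − E°(Ni²⁺/Ni).
So E°(Ni²⁺/Ni) = E°(Tl³⁺/Tl⁺) − E°cell = (+1.25) − (+1.501) = -0.25 V.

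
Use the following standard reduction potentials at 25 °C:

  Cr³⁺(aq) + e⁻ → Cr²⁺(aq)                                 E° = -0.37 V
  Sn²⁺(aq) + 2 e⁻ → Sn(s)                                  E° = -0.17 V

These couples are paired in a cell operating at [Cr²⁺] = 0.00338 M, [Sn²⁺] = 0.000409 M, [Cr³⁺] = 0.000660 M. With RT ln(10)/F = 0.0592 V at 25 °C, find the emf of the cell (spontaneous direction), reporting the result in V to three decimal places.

+0.142 V

Sn²⁺/Sn is the cathode (higher E°), Cr³⁺/Cr²⁺ the anode: E°cell = -0.17 − (-0.37) = +0.20 V, n = 2.
Overall: Sn²⁺(aq) + 2 Cr²⁺(aq) → Sn(s) + 2 Cr³⁺(aq)
Q = [Cr³⁺]^2 / ([Sn²⁺]·[Cr²⁺]^2); log Q = 1.970.
E = E° − (0.0592/n) log Q = +0.20 − (0.0592/2)(1.970) = +0.142 V.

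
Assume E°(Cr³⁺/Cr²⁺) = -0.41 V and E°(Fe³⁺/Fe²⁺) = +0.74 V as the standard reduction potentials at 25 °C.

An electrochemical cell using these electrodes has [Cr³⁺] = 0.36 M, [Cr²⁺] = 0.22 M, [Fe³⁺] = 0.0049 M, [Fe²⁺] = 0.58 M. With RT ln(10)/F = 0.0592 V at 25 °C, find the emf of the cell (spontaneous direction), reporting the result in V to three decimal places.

Fe³⁺/Fe²⁺ is the cathode (higher E°), Cr³⁺/Cr²⁺ the anode: E°cell = +0.74 − (-0.41) = +1.15 V, n = 1.
Overall: Fe³⁺(aq) + Cr²⁺(aq) → Fe²⁺(aq) + Cr³⁺(aq)
Q = [Fe²⁺]·[Cr³⁺] / ([Fe³⁺]·[Cr²⁺]); log Q = 2.287.
E = E° − (0.0592/n) log Q = +1.15 − (0.0592/1)(2.287) = +1.015 V.

+1.015 V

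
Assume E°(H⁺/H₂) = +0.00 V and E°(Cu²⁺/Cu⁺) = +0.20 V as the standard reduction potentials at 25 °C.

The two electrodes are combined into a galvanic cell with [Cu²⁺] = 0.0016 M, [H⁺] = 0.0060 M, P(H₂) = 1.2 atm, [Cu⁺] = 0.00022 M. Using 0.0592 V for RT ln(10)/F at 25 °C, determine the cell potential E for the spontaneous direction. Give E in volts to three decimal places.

Cu²⁺/Cu⁺ is the cathode (higher E°), H⁺/H₂ the anode: E°cell = +0.20 − (+0.00) = +0.20 V, n = 2.
Overall: 2 Cu²⁺(aq) + H₂(g) → 2 Cu⁺(aq) + 2 H⁺(aq)
Q = [Cu⁺]^2·[H⁺]^2 / ([Cu²⁺]^2·P(H₂)); log Q = -6.246.
E = E° − (0.0592/n) log Q = +0.20 − (0.0592/2)(-6.246) = +0.385 V.

+0.385 V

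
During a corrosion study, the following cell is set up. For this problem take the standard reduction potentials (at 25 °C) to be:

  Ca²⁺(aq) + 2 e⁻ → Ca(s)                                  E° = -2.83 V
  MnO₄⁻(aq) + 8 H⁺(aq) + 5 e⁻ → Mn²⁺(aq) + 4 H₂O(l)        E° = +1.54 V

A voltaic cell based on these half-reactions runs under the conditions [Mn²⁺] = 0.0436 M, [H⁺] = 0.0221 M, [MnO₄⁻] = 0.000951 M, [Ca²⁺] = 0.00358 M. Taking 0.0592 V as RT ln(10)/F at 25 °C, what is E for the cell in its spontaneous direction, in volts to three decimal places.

MnO₄⁻/Mn²⁺ is the cathode (higher E°), Ca²⁺/Ca the anode: E°cell = +1.54 − (-2.83) = +4.37 V, n = 10.
Overall: 2 MnO₄⁻(aq) + 16 H⁺(aq) + 5 Ca(s) → 2 Mn²⁺(aq) + 8 H₂O(l) + 5 Ca²⁺(aq)
Q = [Mn²⁺]^2·[Ca²⁺]^5 / ([MnO₄⁻]^2·[H⁺]^16); log Q = 17.582.
E = E° − (0.0592/n) log Q = +4.37 − (0.0592/10)(17.582) = +4.266 V.

+4.266 V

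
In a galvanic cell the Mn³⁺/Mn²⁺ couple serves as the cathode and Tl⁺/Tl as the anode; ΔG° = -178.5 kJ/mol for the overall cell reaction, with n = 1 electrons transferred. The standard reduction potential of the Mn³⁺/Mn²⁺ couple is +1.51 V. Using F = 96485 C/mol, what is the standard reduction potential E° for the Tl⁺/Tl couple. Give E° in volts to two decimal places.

E°cell = −ΔG°/(nF) = −(-178.5×10³)/((1)(96485)) = +1.850 V.
Since Mn³⁺/Mn²⁺ is the cathode and Tl⁺/Tl the anode, E°cell = E°(Mn³⁺/Mn²⁺) − E°(Tl⁺/Tl).
So E°(Tl⁺/Tl) = E°(Mn³⁺/Mn²⁺) − E°cell = (+1.51) − (+1.850) = -0.34 V.

-0.34 V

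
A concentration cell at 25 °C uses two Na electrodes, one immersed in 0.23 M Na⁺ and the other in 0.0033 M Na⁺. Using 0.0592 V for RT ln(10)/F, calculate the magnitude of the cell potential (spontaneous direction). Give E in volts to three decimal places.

+0.109 V

For a concentration cell E°cell = 0. The 0.23 M side is the cathode (reduction is favoured where [Na⁺] is higher).
With n = 1, E = −(0.0592/1) log([Na⁺]ₐₙ/[Na⁺]꜀ₐₜ) = −(0.0592/1) log(0.0033/0.23) = −(0.0592/1)(-1.843) = +0.109 V.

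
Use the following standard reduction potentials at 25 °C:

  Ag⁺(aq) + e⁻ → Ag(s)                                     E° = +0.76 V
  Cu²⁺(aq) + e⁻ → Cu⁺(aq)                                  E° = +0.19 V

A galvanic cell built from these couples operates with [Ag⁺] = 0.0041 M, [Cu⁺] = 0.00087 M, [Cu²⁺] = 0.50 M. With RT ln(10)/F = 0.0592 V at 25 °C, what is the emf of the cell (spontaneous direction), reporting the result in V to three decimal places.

Ag⁺/Ag is the cathode (higher E°), Cu²⁺/Cu⁺ the anode: E°cell = +0.76 − (+0.19) = +0.57 V, n = 1.
Overall: Ag⁺(aq) + Cu⁺(aq) → Ag(s) + Cu²⁺(aq)
Q = [Cu²⁺] / ([Ag⁺]·[Cu⁺]); log Q = 5.147.
E = E° − (0.0592/n) log Q = +0.57 − (0.0592/1)(5.147) = +0.265 V.

+0.265 V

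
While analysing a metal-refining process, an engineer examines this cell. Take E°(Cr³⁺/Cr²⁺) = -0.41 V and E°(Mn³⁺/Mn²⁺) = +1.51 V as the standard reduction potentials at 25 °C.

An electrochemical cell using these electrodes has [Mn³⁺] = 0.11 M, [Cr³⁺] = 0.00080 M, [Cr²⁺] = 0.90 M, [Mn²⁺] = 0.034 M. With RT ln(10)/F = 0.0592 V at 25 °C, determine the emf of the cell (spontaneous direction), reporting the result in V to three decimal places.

+2.131 V

Mn³⁺/Mn²⁺ is the cathode (higher E°), Cr³⁺/Cr²⁺ the anode: E°cell = +1.51 − (-0.41) = +1.92 V, n = 1.
Overall: Mn³⁺(aq) + Cr²⁺(aq) → Mn²⁺(aq) + Cr³⁺(aq)
Q = [Mn²⁺]·[Cr³⁺] / ([Mn³⁺]·[Cr²⁺]); log Q = -3.561.
E = E° − (0.0592/n) log Q = +1.92 − (0.0592/1)(-3.561) = +2.131 V.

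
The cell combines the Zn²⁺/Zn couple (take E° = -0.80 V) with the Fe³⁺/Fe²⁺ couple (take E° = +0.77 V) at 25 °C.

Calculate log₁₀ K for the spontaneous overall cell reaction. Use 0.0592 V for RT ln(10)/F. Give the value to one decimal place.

53.0

Cathode: Fe³⁺/Fe²⁺; anode: Zn²⁺/Zn. E°cell = +1.57 V, n = 2.
log K = nE°cell / 0.0592 = (2)(+1.57) / 0.0592 = 53.0.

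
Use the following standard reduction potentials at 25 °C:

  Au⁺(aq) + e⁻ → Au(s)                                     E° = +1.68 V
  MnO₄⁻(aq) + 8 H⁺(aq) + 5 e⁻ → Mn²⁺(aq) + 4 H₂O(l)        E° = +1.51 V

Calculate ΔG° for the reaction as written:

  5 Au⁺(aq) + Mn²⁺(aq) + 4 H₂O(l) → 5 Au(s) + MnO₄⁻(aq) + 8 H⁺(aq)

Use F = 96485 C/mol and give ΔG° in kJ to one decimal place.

As written, Au⁺/Au is reduced (cathode) and MnO₄⁻/Mn²⁺ is oxidised (anode), so E°cell = (+1.68) − (+1.51) = +0.17 V.
Balancing electrons gives n = 5.
ΔG° = −nFE° = −(5)(96485)(+0.17) = -82,012 J = -82.0 kJ.

-82.0 kJ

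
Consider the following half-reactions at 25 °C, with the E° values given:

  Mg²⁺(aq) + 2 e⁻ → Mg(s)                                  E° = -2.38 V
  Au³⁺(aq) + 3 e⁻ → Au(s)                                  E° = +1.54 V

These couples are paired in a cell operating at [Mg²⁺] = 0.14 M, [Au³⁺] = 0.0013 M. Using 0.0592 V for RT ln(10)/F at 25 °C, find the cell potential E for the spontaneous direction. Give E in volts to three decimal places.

Au³⁺/Au is the cathode (higher E°), Mg²⁺/Mg the anode: E°cell = +1.54 − (-2.38) = +3.92 V, n = 6.
Overall: 2 Au³⁺(aq) + 3 Mg(s) → 2 Au(s) + 3 Mg²⁺(aq)
Q = [Mg²⁺]^3 / ([Au³⁺]^2); log Q = 3.210.
E = E° − (0.0592/n) log Q = +3.92 − (0.0592/6)(3.210) = +3.888 V.

+3.888 V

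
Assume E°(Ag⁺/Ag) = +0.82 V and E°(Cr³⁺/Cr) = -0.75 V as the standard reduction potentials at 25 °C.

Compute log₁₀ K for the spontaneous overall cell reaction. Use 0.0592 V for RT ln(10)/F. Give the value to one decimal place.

79.6

Cathode: Ag⁺/Ag; anode: Cr³⁺/Cr. E°cell = +1.57 V, n = 3.
log K = nE°cell / 0.0592 = (3)(+1.57) / 0.0592 = 79.6.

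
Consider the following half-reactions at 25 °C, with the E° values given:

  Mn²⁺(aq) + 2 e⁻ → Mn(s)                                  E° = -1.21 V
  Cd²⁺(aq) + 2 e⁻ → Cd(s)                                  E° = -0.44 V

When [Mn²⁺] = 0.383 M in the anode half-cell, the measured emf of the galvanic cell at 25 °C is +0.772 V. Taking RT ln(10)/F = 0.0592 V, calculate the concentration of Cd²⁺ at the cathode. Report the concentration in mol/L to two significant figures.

Cd²⁺/Cd is the cathode, Mn²⁺/Mn the anode: E°cell = +0.77 V, n = 2.
Overall reaction: Cd²⁺(aq) + Mn(s) → Cd(s) + Mn²⁺(aq); Q = [Mn²⁺]^1/[Cd²⁺]^1.
From E = E° − (0.0592/n) log Q: log Q = (E° − E)·n/0.0592 = (+0.77 − (+0.772))·2/0.0592 = -0.0676.
So 1·log[Cd²⁺] = 1·log(0.383) − log Q = -0.4168 − (-0.0676) = -0.3492; [Cd²⁺] = 10^(-0.3492) ≈ 0.45 M.

0.45 M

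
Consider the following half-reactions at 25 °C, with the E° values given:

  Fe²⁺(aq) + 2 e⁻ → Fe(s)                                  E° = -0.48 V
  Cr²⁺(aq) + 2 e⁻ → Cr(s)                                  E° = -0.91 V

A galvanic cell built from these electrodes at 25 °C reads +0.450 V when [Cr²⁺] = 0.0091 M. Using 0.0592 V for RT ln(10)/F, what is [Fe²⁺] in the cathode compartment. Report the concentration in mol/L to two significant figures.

Fe²⁺/Fe is the cathode, Cr²⁺/Cr the anode: E°cell = +0.43 V, n = 2.
Overall reaction: Fe²⁺(aq) + Cr(s) → Fe(s) + Cr²⁺(aq); Q = [Cr²⁺]^1/[Fe²⁺]^1.
From E = E° − (0.0592/n) log Q: log Q = (E° − E)·n/0.0592 = (+0.43 − (+0.450))·2/0.0592 = -0.6757.
So 1·log[Fe²⁺] = 1·log(0.0091) − log Q = -2.0410 − (-0.6757) = -1.3653; [Fe²⁺] = 10^(-1.3653) ≈ 0.043 M.

0.043 M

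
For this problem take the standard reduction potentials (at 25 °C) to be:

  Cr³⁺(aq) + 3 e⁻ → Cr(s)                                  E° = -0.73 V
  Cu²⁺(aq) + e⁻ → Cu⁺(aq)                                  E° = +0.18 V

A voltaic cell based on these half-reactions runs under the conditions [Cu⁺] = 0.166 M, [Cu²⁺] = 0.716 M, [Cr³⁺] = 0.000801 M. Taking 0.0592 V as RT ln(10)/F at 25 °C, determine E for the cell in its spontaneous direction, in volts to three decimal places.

Cu²⁺/Cu⁺ is the cathode (higher E°), Cr³⁺/Cr the anode: E°cell = +0.18 − (-0.73) = +0.91 V, n = 3.
Overall: 3 Cu²⁺(aq) + Cr(s) → 3 Cu⁺(aq) + Cr³⁺(aq)
Q = [Cu⁺]^3·[Cr³⁺] / ([Cu²⁺]^3); log Q = -5.001.
E = E° − (0.0592/n) log Q = +0.91 − (0.0592/3)(-5.001) = +1.009 V.

+1.009 V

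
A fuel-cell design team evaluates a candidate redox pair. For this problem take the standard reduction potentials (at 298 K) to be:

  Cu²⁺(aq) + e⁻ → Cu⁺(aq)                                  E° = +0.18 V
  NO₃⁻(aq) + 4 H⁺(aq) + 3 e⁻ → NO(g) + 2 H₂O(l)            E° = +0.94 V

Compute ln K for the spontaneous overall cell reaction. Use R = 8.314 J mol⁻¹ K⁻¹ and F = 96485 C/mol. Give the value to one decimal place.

88.8

Cathode: NO₃⁻/NO; anode: Cu²⁺/Cu⁺. E°cell = (+0.94) − (+0.18) = +0.76 V, with n = 3.
ΔG° = −nFE° = −RT ln K, so ln K = nFE°/(RT) = (3)(96485)(+0.76) / ((8.314)(298)) = 88.791.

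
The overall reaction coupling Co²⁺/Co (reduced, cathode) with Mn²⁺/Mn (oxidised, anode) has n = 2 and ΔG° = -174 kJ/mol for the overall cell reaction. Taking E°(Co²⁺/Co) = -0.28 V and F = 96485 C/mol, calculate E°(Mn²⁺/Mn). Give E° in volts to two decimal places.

E°cell = −ΔG°/(nF) = −(-174×10³)/((2)(96485)) = +0.902 V.
Since Co²⁺/Co is the cathode and Mn²⁺/Mn the anode, E°cell = E°(Co²⁺/Co) − E°(Mn²⁺/Mn).
So E°(Mn²⁺/Mn) = E°(Co²⁺/Co) − E°cell = (-0.28) − (+0.902) = -1.18 V.

-1.18 V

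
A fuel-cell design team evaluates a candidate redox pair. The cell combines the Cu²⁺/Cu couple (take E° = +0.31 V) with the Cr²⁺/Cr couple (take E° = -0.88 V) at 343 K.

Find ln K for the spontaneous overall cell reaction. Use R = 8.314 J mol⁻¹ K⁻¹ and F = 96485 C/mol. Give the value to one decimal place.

80.5

Cathode: Cu²⁺/Cu; anode: Cr²⁺/Cr. E°cell = (+0.31) − (-0.88) = +1.19 V, with n = 2.
ΔG° = −nFE° = −RT ln K, so ln K = nFE°/(RT) = (2)(96485)(+1.19) / ((8.314)(343)) = 80.525.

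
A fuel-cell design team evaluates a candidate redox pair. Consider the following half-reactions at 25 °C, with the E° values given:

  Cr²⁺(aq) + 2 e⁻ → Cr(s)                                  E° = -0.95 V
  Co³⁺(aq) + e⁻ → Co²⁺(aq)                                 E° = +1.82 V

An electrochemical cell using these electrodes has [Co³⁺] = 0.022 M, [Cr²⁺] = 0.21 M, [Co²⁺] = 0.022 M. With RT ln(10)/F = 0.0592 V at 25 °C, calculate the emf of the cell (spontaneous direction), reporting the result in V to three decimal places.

Co³⁺/Co²⁺ is the cathode (higher E°), Cr²⁺/Cr the anode: E°cell = +1.82 − (-0.95) = +2.77 V, n = 2.
Overall: 2 Co³⁺(aq) + Cr(s) → 2 Co²⁺(aq) + Cr²⁺(aq)
Q = [Co²⁺]^2·[Cr²⁺] / ([Co³⁺]^2); log Q = -0.678.
E = E° − (0.0592/n) log Q = +2.77 − (0.0592/2)(-0.678) = +2.790 V.

+2.790 V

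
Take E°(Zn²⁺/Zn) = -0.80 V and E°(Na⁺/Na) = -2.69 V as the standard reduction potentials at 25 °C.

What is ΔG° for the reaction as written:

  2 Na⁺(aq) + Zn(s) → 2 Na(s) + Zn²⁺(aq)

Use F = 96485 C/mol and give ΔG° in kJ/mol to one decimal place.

As written, Na⁺/Na is reduced (cathode) and Zn²⁺/Zn is oxidised (anode), so E°cell = (-2.69) − (-0.80) = -1.89 V.
Balancing electrons gives n = 2.
ΔG° = −nFE° = −(2)(96485)(-1.89) = 364,713 J = +364.7 kJ/mol.

+364.7 kJ/mol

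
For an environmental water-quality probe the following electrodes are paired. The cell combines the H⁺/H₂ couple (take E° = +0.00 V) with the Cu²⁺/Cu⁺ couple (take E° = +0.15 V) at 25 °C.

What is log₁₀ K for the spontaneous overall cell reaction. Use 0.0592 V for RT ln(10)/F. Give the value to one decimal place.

Cathode: Cu²⁺/Cu⁺; anode: H⁺/H₂. E°cell = +0.15 V, n = 2.
log K = nE°cell / 0.0592 = (2)(+0.15) / 0.0592 = 5.1.

5.1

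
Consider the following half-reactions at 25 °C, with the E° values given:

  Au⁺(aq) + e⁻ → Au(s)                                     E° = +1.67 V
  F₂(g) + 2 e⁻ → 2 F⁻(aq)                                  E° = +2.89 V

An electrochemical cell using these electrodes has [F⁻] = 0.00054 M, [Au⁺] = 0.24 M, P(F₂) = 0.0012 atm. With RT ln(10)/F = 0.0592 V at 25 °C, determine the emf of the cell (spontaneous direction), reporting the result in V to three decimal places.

+1.364 V

F₂/F⁻ is the cathode (higher E°), Au⁺/Au the anode: E°cell = +2.89 − (+1.67) = +1.22 V, n = 2.
Overall: F₂(g) + 2 Au(s) → 2 F⁻(aq) + 2 Au⁺(aq)
Q = [F⁻]^2·[Au⁺]^2 / (P(F₂)); log Q = -4.854.
E = E° − (0.0592/n) log Q = +1.22 − (0.0592/2)(-4.854) = +1.364 V.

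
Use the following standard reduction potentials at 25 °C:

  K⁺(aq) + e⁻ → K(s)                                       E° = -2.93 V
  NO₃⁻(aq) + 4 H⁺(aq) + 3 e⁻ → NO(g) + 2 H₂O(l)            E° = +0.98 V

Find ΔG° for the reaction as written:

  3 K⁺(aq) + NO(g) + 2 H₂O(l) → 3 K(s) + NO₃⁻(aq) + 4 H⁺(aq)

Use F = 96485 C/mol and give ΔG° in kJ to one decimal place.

+1131.8 kJ

As written, K⁺/K is reduced (cathode) and NO₃⁻/NO is oxidised (anode), so E°cell = (-2.93) − (+0.98) = -3.91 V.
Balancing electrons gives n = 3.
ΔG° = −nFE° = −(3)(96485)(-3.91) = 1,131,769 J = +1131.8 kJ.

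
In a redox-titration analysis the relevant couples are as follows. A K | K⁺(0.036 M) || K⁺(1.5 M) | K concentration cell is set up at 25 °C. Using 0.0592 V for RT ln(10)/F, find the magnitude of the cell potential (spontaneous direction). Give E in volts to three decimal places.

For a concentration cell E°cell = 0. The 1.5 M side is the cathode (reduction is favoured where [K⁺] is higher).
With n = 1, E = −(0.0592/1) log([K⁺]ₐₙ/[K⁺]꜀ₐₜ) = −(0.0592/1) log(0.036/1.5) = −(0.0592/1)(-1.620) = +0.096 V.

+0.096 V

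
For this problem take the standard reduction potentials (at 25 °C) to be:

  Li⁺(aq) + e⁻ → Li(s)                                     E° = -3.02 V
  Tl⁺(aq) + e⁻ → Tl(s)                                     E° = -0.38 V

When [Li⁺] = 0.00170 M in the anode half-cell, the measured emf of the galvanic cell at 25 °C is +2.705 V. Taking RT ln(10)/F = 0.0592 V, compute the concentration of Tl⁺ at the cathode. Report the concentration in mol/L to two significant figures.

Tl⁺/Tl is the cathode, Li⁺/Li the anode: E°cell = +2.64 V, n = 1.
Overall reaction: Tl⁺(aq) + Li(s) → Tl(s) + Li⁺(aq); Q = [Li⁺]^1/[Tl⁺]^1.
From E = E° − (0.0592/n) log Q: log Q = (E° − E)·n/0.0592 = (+2.64 − (+2.705))·1/0.0592 = -1.0980.
So 1·log[Tl⁺] = 1·log(0.0017) − log Q = -2.7696 − (-1.0980) = -1.6716; [Tl⁺] = 10^(-1.6716) ≈ 0.021 M.

0.021 M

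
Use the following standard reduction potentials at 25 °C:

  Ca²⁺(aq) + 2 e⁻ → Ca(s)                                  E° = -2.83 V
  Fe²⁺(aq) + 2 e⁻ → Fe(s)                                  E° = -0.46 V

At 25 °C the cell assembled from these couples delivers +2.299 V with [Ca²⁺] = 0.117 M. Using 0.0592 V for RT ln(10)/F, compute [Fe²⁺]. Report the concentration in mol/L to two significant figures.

Fe²⁺/Fe is the cathode, Ca²⁺/Ca the anode: E°cell = +2.37 V, n = 2.
Overall reaction: Fe²⁺(aq) + Ca(s) → Fe(s) + Ca²⁺(aq); Q = [Ca²⁺]^1/[Fe²⁺]^1.
From E = E° − (0.0592/n) log Q: log Q = (E° − E)·n/0.0592 = (+2.37 − (+2.299))·2/0.0592 = 2.3986.
So 1·log[Fe²⁺] = 1·log(0.117) − log Q = -0.9318 − (2.3986) = -3.3304; [Fe²⁺] = 10^(-3.3304) ≈ 0.00047 M.

0.00047 M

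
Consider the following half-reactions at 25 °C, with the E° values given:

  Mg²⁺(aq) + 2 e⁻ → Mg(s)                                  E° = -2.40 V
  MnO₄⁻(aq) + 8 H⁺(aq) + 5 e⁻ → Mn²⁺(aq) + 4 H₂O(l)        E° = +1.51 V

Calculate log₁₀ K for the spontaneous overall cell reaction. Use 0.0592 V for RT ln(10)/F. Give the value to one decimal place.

660.5

Cathode: MnO₄⁻/Mn²⁺; anode: Mg²⁺/Mg. E°cell = +3.91 V, n = 10.
log K = nE°cell / 0.0592 = (10)(+3.91) / 0.0592 = 660.5.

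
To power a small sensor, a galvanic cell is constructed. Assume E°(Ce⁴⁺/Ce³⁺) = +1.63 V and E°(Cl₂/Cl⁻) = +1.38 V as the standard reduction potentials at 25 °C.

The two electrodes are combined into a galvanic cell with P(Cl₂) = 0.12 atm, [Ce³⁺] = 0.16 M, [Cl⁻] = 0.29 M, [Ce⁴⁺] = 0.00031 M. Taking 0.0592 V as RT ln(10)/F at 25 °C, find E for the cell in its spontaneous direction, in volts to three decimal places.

+0.085 V

Ce⁴⁺/Ce³⁺ is the cathode (higher E°), Cl₂/Cl⁻ the anode: E°cell = +1.63 − (+1.38) = +0.25 V, n = 2.
Overall: 2 Ce⁴⁺(aq) + 2 Cl⁻(aq) → 2 Ce³⁺(aq) + Cl₂(g)
Q = [Ce³⁺]^2·P(Cl₂) / ([Ce⁴⁺]^2·[Cl⁻]^2); log Q = 5.580.
E = E° − (0.0592/n) log Q = +0.25 − (0.0592/2)(5.580) = +0.085 V.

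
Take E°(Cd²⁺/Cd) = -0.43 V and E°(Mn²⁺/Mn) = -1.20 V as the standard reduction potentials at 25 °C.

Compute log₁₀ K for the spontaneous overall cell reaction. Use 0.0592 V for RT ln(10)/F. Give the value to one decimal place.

26.0

Cathode: Cd²⁺/Cd; anode: Mn²⁺/Mn. E°cell = +0.77 V, n = 2.
log K = nE°cell / 0.0592 = (2)(+0.77) / 0.0592 = 26.0.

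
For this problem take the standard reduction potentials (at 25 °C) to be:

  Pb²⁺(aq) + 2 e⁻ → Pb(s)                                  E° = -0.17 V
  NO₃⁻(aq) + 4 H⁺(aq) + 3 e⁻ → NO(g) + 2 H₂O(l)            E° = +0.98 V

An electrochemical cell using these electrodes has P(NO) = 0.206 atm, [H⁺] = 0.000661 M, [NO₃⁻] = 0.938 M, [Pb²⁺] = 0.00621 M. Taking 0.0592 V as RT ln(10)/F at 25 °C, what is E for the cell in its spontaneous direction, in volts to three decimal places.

NO₃⁻/NO is the cathode (higher E°), Pb²⁺/Pb the anode: E°cell = +0.98 − (-0.17) = +1.15 V, n = 6.
Overall: 2 NO₃⁻(aq) + 8 H⁺(aq) + 3 Pb(s) → 2 NO(g) + 4 H₂O(l) + 3 Pb²⁺(aq)
Q = P(NO)^2·[Pb²⁺]^3 / ([NO₃⁻]^2·[H⁺]^8); log Q = 17.501.
E = E° − (0.0592/n) log Q = +1.15 − (0.0592/6)(17.501) = +0.977 V.

+0.977 V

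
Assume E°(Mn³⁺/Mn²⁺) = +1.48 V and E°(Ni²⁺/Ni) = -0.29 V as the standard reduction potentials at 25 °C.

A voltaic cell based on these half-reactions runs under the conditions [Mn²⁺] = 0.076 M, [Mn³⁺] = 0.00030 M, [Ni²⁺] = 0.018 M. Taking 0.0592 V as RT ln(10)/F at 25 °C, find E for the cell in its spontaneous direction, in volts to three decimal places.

+1.679 V

Mn³⁺/Mn²⁺ is the cathode (higher E°), Ni²⁺/Ni the anode: E°cell = +1.48 − (-0.29) = +1.77 V, n = 2.
Overall: 2 Mn³⁺(aq) + Ni(s) → 2 Mn²⁺(aq) + Ni²⁺(aq)
Q = [Mn²⁺]^2·[Ni²⁺] / ([Mn³⁺]^2); log Q = 3.063.
E = E° − (0.0592/n) log Q = +1.77 − (0.0592/2)(3.063) = +1.679 V.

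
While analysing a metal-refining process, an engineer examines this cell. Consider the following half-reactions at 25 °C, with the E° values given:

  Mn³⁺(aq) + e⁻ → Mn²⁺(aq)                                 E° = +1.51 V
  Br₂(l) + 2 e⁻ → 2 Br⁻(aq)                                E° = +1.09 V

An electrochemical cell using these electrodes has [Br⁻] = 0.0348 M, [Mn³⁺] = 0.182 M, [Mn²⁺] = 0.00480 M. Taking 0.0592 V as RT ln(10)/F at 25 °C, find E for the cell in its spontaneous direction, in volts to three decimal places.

Mn³⁺/Mn²⁺ is the cathode (higher E°), Br₂/Br⁻ the anode: E°cell = +1.51 − (+1.09) = +0.42 V, n = 2.
Overall: 2 Mn³⁺(aq) + 2 Br⁻(aq) → 2 Mn²⁺(aq) + Br₂(l)
Q = [Mn²⁺]^2 / ([Mn³⁺]^2·[Br⁻]^2); log Q = -0.241.
E = E° − (0.0592/n) log Q = +0.42 − (0.0592/2)(-0.241) = +0.427 V.

+0.427 V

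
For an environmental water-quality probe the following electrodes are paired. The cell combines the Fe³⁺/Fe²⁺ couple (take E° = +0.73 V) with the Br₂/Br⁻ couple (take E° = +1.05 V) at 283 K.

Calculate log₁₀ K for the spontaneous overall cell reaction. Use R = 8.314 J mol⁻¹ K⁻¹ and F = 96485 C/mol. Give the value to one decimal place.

Cathode: Br₂/Br⁻; anode: Fe³⁺/Fe²⁺. E°cell = (+1.05) − (+0.73) = +0.32 V, with n = 2.
ΔG° = −nFE° = −RT ln K, so ln K = nFE°/(RT) = (2)(96485)(+0.32) / ((8.314)(283)) = 26.245.
log₁₀ K = 26.245 / ln 10 = 11.4.

11.4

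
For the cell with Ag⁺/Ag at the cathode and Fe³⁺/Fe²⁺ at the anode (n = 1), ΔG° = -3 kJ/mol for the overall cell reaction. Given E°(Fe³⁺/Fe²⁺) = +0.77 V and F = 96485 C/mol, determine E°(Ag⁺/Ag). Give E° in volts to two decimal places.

E°cell = −ΔG°/(nF) = −(-3×10³)/((1)(96485)) = +0.031 V.
Since Ag⁺/Ag is the cathode and Fe³⁺/Fe²⁺ the anode, E°cell = E°(Ag⁺/Ag) − E°(Fe³⁺/Fe²⁺).
So E°(Ag⁺/Ag) = E°cell + E°(Fe³⁺/Fe²⁺) = +0.031 + (+0.77) = +0.80 V.

+0.80 V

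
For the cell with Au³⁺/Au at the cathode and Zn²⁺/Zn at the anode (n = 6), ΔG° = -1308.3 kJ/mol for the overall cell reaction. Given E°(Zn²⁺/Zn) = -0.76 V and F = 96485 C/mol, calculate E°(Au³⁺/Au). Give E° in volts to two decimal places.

E°cell = −ΔG°/(nF) = −(-1308.3×10³)/((6)(96485)) = +2.260 V.
Since Au³⁺/Au is the cathode and Zn²⁺/Zn the anode, E°cell = E°(Au³⁺/Au) − E°(Zn²⁺/Zn).
So E°(Au³⁺/Au) = E°cell + E°(Zn²⁺/Zn) = +2.260 + (-0.76) = +1.50 V.

+1.50 V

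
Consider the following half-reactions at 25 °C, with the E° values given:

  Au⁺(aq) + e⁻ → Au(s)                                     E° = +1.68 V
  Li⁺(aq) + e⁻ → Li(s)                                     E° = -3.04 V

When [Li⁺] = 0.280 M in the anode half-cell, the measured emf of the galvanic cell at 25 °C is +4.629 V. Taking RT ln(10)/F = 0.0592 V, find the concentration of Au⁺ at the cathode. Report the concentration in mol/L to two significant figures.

0.0081 M

Au⁺/Au is the cathode, Li⁺/Li the anode: E°cell = +4.72 V, n = 1.
Overall reaction: Au⁺(aq) + Li(s) → Au(s) + Li⁺(aq); Q = [Li⁺]^1/[Au⁺]^1.
From E = E° − (0.0592/n) log Q: log Q = (E° − E)·n/0.0592 = (+4.72 − (+4.629))·1/0.0592 = 1.5372.
So 1·log[Au⁺] = 1·log(0.28) − log Q = -0.5528 − (1.5372) = -2.0900; [Au⁺] = 10^(-2.0900) ≈ 0.0081 M.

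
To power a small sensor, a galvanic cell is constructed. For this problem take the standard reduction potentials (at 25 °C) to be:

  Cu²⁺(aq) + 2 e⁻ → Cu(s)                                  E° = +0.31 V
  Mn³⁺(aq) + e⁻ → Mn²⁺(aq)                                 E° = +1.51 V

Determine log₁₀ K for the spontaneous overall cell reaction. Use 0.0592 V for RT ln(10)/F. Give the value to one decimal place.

40.5

Cathode: Mn³⁺/Mn²⁺; anode: Cu²⁺/Cu. E°cell = +1.20 V, n = 2.
log K = nE°cell / 0.0592 = (2)(+1.20) / 0.0592 = 40.5.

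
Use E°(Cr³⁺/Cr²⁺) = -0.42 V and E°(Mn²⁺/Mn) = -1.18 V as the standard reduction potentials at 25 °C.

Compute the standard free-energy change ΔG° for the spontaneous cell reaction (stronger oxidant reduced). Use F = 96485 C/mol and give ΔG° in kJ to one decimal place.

Cr³⁺/Cr²⁺ (E° = -0.42 V) is the cathode; Mn²⁺/Mn (E° = -1.18 V) is the anode, so E°cell = +0.76 V.
Balancing electrons gives n = 2 (lcm of 1 and 2).
ΔG° = −nFE° = −(2)(96485)(+0.76) = -146,657 J = -146.7 kJ.

-146.7 kJ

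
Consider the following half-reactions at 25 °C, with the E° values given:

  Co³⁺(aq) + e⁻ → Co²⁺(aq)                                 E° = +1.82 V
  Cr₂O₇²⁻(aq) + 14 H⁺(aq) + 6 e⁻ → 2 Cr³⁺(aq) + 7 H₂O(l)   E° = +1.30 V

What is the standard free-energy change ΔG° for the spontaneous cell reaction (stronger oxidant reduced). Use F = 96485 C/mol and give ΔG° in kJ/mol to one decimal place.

Co³⁺/Co²⁺ (E° = +1.82 V) is the cathode; Cr₂O₇²⁻/Cr³⁺ (E° = +1.30 V) is the anode, so E°cell = +0.52 V.
Balancing electrons gives n = 6 (lcm of 1 and 6).
ΔG° = −nFE° = −(6)(96485)(+0.52) = -301,033 J = -301.0 kJ/mol.

-301.0 kJ/mol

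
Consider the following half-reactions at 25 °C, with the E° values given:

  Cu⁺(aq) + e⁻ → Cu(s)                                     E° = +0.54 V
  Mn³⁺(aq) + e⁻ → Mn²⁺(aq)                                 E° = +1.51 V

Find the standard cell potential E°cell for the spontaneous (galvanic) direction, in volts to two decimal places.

The Mn³⁺/Mn²⁺ couple has the higher reduction potential, so it is the cathode; Cu⁺/Cu is oxidised at the anode.
E°cell = E°(cathode) − E°(anode) = (+1.51) − (+0.54) = +0.97 V.

+0.97 V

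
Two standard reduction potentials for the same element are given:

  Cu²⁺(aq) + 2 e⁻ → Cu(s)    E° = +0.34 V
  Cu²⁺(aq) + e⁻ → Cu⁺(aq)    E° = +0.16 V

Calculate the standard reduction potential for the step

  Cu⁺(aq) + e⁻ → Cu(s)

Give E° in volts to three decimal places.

Sequential free energies add, so n₃E°₃ = n₁E°₁ + n₂E°₂.
With n₃ = 2, and the known step contributing 1×(+0.16) V, the unknown satisfies 1·E° = 2×(+0.34) − 1×(+0.16) = +0.520.
E° = +0.520 / 1 = +0.520 V.

+0.520 V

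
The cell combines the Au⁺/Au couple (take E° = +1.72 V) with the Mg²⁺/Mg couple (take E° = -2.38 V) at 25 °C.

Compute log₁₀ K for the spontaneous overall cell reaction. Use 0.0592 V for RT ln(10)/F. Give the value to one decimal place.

Cathode: Au⁺/Au; anode: Mg²⁺/Mg. E°cell = +4.10 V, n = 2.
log K = nE°cell / 0.0592 = (2)(+4.10) / 0.0592 = 138.5.

138.5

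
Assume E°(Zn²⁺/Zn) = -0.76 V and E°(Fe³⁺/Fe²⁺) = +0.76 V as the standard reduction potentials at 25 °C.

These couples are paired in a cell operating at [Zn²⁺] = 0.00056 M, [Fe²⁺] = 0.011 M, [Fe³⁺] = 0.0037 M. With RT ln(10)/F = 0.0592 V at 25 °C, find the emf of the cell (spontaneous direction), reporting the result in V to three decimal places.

+1.588 V

Fe³⁺/Fe²⁺ is the cathode (higher E°), Zn²⁺/Zn the anode: E°cell = +0.76 − (-0.76) = +1.52 V, n = 2.
Overall: 2 Fe³⁺(aq) + Zn(s) → 2 Fe²⁺(aq) + Zn²⁺(aq)
Q = [Fe²⁺]^2·[Zn²⁺] / ([Fe³⁺]^2); log Q = -2.305.
E = E° − (0.0592/n) log Q = +1.52 − (0.0592/2)(-2.305) = +1.588 V.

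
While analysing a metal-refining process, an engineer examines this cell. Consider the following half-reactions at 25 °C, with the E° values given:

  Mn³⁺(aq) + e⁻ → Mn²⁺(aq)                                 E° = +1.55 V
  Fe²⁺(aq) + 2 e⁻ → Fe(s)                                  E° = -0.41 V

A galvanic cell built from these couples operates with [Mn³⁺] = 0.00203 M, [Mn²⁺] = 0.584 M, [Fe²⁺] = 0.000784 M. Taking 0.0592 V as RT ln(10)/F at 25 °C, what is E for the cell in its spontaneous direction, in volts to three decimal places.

Mn³⁺/Mn²⁺ is the cathode (higher E°), Fe²⁺/Fe the anode: E°cell = +1.55 − (-0.41) = +1.96 V, n = 2.
Overall: 2 Mn³⁺(aq) + Fe(s) → 2 Mn²⁺(aq) + Fe²⁺(aq)
Q = [Mn²⁺]^2·[Fe²⁺] / ([Mn³⁺]^2); log Q = 1.812.
E = E° − (0.0592/n) log Q = +1.96 − (0.0592/2)(1.812) = +1.906 V.

+1.906 V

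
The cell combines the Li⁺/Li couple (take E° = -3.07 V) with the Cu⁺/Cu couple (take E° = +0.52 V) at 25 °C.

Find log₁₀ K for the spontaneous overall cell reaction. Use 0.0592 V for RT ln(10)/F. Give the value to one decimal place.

Cathode: Cu⁺/Cu; anode: Li⁺/Li. E°cell = +3.59 V, n = 1.
log K = nE°cell / 0.0592 = (1)(+3.59) / 0.0592 = 60.6.

60.6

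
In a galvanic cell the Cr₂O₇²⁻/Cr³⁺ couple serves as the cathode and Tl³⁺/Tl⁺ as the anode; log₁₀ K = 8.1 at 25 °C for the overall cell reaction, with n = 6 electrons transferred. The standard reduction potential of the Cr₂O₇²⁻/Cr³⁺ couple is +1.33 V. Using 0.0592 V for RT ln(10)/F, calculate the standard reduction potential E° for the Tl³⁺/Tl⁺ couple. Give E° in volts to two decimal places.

E°cell = (0.0592/n)·log K = (0.0592/6)(8.1) = +0.080 V.
Since Cr₂O₇²⁻/Cr³⁺ is the cathode and Tl³⁺/Tl⁺ the anode, E°cell = E°(Cr₂O₇²⁻/Cr³⁺) − E°(Tl³⁺/Tl⁺).
So E°(Tl³⁺/Tl⁺) = E°(Cr₂O₇²⁻/Cr³⁺) − E°cell = (+1.33) − (+0.080) = +1.25 V.

+1.25 V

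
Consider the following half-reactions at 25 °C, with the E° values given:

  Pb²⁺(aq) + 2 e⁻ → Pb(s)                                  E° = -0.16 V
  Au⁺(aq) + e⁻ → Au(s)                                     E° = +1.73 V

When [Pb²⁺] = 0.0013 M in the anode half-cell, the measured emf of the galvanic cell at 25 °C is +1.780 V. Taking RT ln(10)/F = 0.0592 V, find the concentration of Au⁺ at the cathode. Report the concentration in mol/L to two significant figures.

0.00050 M

Au⁺/Au is the cathode, Pb²⁺/Pb the anode: E°cell = +1.89 V, n = 2.
Overall reaction: 2 Au⁺(aq) + Pb(s) → 2 Au(s) + Pb²⁺(aq); Q = [Pb²⁺]^1/[Au⁺]^2.
From E = E° − (0.0592/n) log Q: log Q = (E° − E)·n/0.0592 = (+1.89 − (+1.780))·2/0.0592 = 3.7162.
So 2·log[Au⁺] = 1·log(0.0013) − log Q = -2.8861 − (3.7162) = -6.6023; log[Au⁺] = -6.6023 / 2 = -3.3011; [Au⁺] = 10^(-3.3011) ≈ 0.00050 M.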